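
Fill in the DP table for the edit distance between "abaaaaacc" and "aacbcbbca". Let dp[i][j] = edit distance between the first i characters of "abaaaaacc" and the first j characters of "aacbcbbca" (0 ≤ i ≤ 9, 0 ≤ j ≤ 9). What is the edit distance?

7

   ''  a  a  c  b  c  b  b  c  a
''  0  1  2  3  4  5  6  7  8  9
 a  1  0  1  2  3  4  5  6  7  8
 b  2  1  1  2  2  3  4  5  6  7
 a  3  2  1  2  3  3  4  5  6  6
 a  4  3  2  2  3  4  4  5  6  6
 a  5  4  3  3  3  4  5  5  6  6
 a  6  5  4  4  4  4  5  6  6  6
 a  7  6  5  5  5  5  5  6  7  6
 c  8  7  6  5  6  5  6  6  6  7
 c  9  8  7  6  6  6  6  7  6  7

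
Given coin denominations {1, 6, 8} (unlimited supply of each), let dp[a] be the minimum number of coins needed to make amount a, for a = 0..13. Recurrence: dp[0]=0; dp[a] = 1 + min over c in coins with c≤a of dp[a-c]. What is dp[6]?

1

 a  0  1  2  3  4  5  6  7  8  9 10 11 12 13
dp  0  1  2  3  4  5  1  2  1  2  3  4  2  3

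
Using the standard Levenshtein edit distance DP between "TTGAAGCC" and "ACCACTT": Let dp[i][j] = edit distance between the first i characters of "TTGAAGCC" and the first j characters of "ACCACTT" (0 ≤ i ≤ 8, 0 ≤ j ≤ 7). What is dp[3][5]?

5

   ''  A  C  C  A  C  T  T
''  0  1  2  3  4  5  6  7
 T  1  1  2  3  4  5  5  6
 T  2  2  2  3  4  5  5  5
 G  3  3  3  3  4  5  6  6
 A  4  3  4  4  3  4  5  6
 A  5  4  4  5  4  4  5  6
 G  6  5  5  5  5  5  5  6
 C  7  6  5  5  6  5  6  6
 C  8  7  6  5  6  6  6  7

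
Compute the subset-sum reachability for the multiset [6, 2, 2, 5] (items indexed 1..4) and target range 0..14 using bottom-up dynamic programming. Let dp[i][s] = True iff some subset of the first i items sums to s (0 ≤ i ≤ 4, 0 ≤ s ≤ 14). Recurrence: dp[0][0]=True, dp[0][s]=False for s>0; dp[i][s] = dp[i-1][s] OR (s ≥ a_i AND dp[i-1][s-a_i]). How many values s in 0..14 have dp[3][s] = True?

i\s   0   1   2   3   4   5   6   7   8   9  10  11  12  13  14
  0   T   F   F   F   F   F   F   F   F   F   F   F   F   F   F
  1   T   F   F   F   F   F   T   F   F   F   F   F   F   F   F
  2   T   F   T   F   F   F   T   F   T   F   F   F   F   F   F
  3   T   F   T   F   T   F   T   F   T   F   T   F   F   F   F
  4   T   F   T   F   T   T   T   T   T   T   T   T   F   T   F

6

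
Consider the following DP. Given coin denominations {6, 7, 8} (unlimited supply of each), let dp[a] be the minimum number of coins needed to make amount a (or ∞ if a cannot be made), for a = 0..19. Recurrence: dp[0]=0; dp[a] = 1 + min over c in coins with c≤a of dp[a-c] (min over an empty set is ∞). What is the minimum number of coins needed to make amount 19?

 a  0  1  2  3  4  5  6  7  8  9 10 11 12 13 14 15 16 17 18 19
dp  0  -  -  -  -  -  1  1  1  -  -  -  2  2  2  2  2  -  3  3
(- denotes ∞ / unreachable)

3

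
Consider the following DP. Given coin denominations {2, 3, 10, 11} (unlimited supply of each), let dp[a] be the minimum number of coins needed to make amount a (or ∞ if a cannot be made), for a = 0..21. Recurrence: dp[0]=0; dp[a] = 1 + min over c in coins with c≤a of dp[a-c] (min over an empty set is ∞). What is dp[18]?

4

 a  0  1  2  3  4  5  6  7  8  9 10 11 12 13 14 15 16 17 18 19 20 21
dp  0  -  1  1  2  2  2  3  3  3  1  1  2  2  2  3  3  3  4  4  2  2
(- denotes ∞ / unreachable)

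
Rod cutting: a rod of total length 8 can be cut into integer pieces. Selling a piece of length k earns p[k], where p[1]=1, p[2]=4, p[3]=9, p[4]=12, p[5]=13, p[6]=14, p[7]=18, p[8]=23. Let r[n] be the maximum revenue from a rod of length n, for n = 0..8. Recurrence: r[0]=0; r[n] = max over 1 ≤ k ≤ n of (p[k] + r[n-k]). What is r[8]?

   n    0    1    2    3    4    5    6    7    8
r[n]    0    1    4    9   12   13   18   21   24

24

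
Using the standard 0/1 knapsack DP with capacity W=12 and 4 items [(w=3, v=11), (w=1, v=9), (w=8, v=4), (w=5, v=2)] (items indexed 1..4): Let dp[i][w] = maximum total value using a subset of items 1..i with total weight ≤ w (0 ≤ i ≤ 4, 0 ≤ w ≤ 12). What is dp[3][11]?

20

i\w   0   1   2   3   4   5   6   7   8   9  10  11  12
  0   0   0   0   0   0   0   0   0   0   0   0   0   0
  1   0   0   0  11  11  11  11  11  11  11  11  11  11
  2   0   9   9  11  20  20  20  20  20  20  20  20  20
  3   0   9   9  11  20  20  20  20  20  20  20  20  24
  4   0   9   9  11  20  20  20  20  20  22  22  22  24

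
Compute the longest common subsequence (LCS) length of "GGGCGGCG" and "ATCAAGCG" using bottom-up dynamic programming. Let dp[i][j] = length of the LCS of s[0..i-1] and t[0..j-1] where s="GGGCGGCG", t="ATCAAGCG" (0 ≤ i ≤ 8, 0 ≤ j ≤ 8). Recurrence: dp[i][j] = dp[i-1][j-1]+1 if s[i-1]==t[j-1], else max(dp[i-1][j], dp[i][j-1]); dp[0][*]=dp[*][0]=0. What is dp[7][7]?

3

   ''  A  T  C  A  A  G  C  G
''  0  0  0  0  0  0  0  0  0
 G  0  0  0  0  0  0  1  1  1
 G  0  0  0  0  0  0  1  1  2
 G  0  0  0  0  0  0  1  1  2
 C  0  0  0  1  1  1  1  2  2
 G  0  0  0  1  1  1  2  2  3
 G  0  0  0  1  1  1  2  2  3
 C  0  0  0  1  1  1  2  3  3
 G  0  0  0  1  1  1  2  3  4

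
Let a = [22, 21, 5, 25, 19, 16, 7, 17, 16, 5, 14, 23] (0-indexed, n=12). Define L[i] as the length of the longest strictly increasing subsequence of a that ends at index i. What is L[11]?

4

   i    0    1    2    3    4    5    6    7    8    9   10   11
a[i]   22   21    5   25   19   16    7   17   16    5   14   23
L[i]    1    1    1    2    2    2    2    3    3    1    3    4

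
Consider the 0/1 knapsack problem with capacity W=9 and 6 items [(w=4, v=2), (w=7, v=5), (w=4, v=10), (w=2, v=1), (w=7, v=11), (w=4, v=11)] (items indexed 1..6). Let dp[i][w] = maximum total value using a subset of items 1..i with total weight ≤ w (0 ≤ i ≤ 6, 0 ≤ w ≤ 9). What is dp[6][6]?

i\w   0   1   2   3   4   5   6   7   8   9
  0   0   0   0   0   0   0   0   0   0   0
  1   0   0   0   0   2   2   2   2   2   2
  2   0   0   0   0   2   2   2   5   5   5
  3   0   0   0   0  10  10  10  10  12  12
  4   0   0   1   1  10  10  11  11  12  12
  5   0   0   1   1  10  10  11  11  12  12
  6   0   0   1   1  11  11  12  12  21  21

12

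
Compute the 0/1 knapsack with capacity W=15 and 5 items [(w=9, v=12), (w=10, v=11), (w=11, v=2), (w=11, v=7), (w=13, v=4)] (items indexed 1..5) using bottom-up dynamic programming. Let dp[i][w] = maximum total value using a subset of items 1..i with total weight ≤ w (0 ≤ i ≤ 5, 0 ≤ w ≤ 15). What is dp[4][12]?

i\w   0   1   2   3   4   5   6   7   8   9  10  11  12  13  14  15
  0   0   0   0   0   0   0   0   0   0   0   0   0   0   0   0   0
  1   0   0   0   0   0   0   0   0   0  12  12  12  12  12  12  12
  2   0   0   0   0   0   0   0   0   0  12  12  12  12  12  12  12
  3   0   0   0   0   0   0   0   0   0  12  12  12  12  12  12  12
  4   0   0   0   0   0   0   0   0   0  12  12  12  12  12  12  12
  5   0   0   0   0   0   0   0   0   0  12  12  12  12  12  12  12

12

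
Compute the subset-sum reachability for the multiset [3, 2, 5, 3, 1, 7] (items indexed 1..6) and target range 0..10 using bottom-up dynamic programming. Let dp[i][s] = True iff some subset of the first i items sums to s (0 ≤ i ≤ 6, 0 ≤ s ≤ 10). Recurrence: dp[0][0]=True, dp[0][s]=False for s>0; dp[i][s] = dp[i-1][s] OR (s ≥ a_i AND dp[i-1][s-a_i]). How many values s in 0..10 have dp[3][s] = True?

i\s   0   1   2   3   4   5   6   7   8   9  10
  0   T   F   F   F   F   F   F   F   F   F   F
  1   T   F   F   T   F   F   F   F   F   F   F
  2   T   F   T   T   F   T   F   F   F   F   F
  3   T   F   T   T   F   T   F   T   T   F   T
  4   T   F   T   T   F   T   T   T   T   F   T
  5   T   T   T   T   T   T   T   T   T   T   T
  6   T   T   T   T   T   T   T   T   T   T   T

7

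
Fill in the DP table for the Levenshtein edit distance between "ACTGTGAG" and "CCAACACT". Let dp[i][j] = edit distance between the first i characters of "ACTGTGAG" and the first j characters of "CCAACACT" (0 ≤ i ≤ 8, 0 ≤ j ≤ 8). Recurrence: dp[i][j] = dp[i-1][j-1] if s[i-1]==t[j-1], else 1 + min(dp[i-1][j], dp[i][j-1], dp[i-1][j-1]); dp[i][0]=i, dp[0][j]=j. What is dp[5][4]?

4

   ''  C  C  A  A  C  A  C  T
''  0  1  2  3  4  5  6  7  8
 A  1  1  2  2  3  4  5  6  7
 C  2  1  1  2  3  3  4  5  6
 T  3  2  2  2  3  4  4  5  5
 G  4  3  3  3  3  4  5  5  6
 T  5  4  4  4  4  4  5  6  5
 G  6  5  5  5  5  5  5  6  6
 A  7  6  6  5  5  6  5  6  7
 G  8  7  7  6  6  6  6  6  7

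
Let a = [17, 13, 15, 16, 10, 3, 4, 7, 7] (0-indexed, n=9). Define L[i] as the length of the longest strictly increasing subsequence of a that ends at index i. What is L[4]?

1

   i    0    1    2    3    4    5    6    7    8
a[i]   17   13   15   16   10    3    4    7    7
L[i]    1    1    2    3    1    1    2    3    3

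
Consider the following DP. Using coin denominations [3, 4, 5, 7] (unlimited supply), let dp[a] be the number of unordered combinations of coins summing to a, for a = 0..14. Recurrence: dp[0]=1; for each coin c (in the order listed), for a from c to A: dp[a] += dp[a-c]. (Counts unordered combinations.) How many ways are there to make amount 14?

5

after  coin     0     1     2     3     4     5     6     7     8     9    10    11    12    13    14
          3     1     0     0     1     0     0     1     0     0     1     0     0     1     0     0
          4     1     0     0     1     1     0     1     1     1     1     1     1     2     1     1
          5     1     0     0     1     1     1     1     1     2     2     2     2     3     3     3
          7     1     0     0     1     1     1     1     2     2     2     3     3     4     4     5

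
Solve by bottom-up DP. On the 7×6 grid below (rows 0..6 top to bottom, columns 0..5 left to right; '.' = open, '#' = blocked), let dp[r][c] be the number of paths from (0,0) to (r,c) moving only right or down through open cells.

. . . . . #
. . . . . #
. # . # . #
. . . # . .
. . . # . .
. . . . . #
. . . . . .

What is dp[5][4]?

14

r\c   0   1   2   3   4   5
  0   1   1   1   1   1   0
  1   1   2   3   4   5   0
  2   1   0   3   0   5   0
  3   1   1   4   0   5   5
  4   1   2   6   0   5  10
  5   1   3   9   9  14   0
  6   1   4  13  22  36  36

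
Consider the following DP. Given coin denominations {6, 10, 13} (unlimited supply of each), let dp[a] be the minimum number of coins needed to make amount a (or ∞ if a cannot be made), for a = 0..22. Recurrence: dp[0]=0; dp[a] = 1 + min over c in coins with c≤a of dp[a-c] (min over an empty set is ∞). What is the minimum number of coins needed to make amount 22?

 a  0  1  2  3  4  5  6  7  8  9 10 11 12 13 14 15 16 17 18 19 20 21 22
dp  0  -  -  -  -  -  1  -  -  -  1  -  2  1  -  -  2  -  3  2  2  -  3
(- denotes ∞ / unreachable)

3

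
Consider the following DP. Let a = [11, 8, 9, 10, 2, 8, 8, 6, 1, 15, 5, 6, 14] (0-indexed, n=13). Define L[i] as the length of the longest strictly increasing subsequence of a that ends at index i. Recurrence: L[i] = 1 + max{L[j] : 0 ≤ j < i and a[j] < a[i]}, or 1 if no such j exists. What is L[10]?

   i    0    1    2    3    4    5    6    7    8    9   10   11   12
a[i]   11    8    9   10    2    8    8    6    1   15    5    6   14
L[i]    1    1    2    3    1    2    2    2    1    4    2    3    4

2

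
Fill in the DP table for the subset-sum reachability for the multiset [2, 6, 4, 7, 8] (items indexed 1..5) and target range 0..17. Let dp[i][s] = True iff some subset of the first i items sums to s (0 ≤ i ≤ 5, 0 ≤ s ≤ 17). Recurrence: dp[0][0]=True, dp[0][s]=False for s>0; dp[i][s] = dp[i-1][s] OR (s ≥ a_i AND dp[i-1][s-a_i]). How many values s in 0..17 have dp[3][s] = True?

i\s   0   1   2   3   4   5   6   7   8   9  10  11  12  13  14  15  16  17
  0   T   F   F   F   F   F   F   F   F   F   F   F   F   F   F   F   F   F
  1   T   F   T   F   F   F   F   F   F   F   F   F   F   F   F   F   F   F
  2   T   F   T   F   F   F   T   F   T   F   F   F   F   F   F   F   F   F
  3   T   F   T   F   T   F   T   F   T   F   T   F   T   F   F   F   F   F
  4   T   F   T   F   T   F   T   T   T   T   T   T   T   T   F   T   F   T
  5   T   F   T   F   T   F   T   T   T   T   T   T   T   T   T   T   T   T

7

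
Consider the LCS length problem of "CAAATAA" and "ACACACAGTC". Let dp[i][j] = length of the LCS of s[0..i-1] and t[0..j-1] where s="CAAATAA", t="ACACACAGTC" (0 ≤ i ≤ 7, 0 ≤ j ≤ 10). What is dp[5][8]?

4

   ''  A  C  A  C  A  C  A  G  T  C
''  0  0  0  0  0  0  0  0  0  0  0
 C  0  0  1  1  1  1  1  1  1  1  1
 A  0  1  1  2  2  2  2  2  2  2  2
 A  0  1  1  2  2  3  3  3  3  3  3
 A  0  1  1  2  2  3  3  4  4  4  4
 T  0  1  1  2  2  3  3  4  4  5  5
 A  0  1  1  2  2  3  3  4  4  5  5
 A  0  1  1  2  2  3  3  4  4  5  5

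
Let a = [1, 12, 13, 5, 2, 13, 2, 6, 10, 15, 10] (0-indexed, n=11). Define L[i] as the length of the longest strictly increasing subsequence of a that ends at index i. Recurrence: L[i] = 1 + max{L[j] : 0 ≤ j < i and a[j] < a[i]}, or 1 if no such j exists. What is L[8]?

4

   i    0    1    2    3    4    5    6    7    8    9   10
a[i]    1   12   13    5    2   13    2    6   10   15   10
L[i]    1    2    3    2    2    3    2    3    4    5    4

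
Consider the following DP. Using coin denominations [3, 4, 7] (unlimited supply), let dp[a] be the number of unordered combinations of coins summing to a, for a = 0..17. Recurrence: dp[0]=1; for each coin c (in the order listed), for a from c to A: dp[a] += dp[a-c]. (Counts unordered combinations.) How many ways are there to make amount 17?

after  coin     0     1     2     3     4     5     6     7     8     9    10    11    12    13    14    15    16    17
          3     1     0     0     1     0     0     1     0     0     1     0     0     1     0     0     1     0     0
          4     1     0     0     1     1     0     1     1     1     1     1     1     2     1     1     2     2     1
          7     1     0     0     1     1     0     1     2     1     1     2     2     2     2     3     3     3     3

3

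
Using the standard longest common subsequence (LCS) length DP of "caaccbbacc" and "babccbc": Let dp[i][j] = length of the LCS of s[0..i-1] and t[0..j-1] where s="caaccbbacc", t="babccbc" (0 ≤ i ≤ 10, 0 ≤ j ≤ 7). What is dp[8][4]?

   ''  b  a  b  c  c  b  c
''  0  0  0  0  0  0  0  0
 c  0  0  0  0  1  1  1  1
 a  0  0  1  1  1  1  1  1
 a  0  0  1  1  1  1  1  1
 c  0  0  1  1  2  2  2  2
 c  0  0  1  1  2  3  3  3
 b  0  1  1  2  2  3  4  4
 b  0  1  1  2  2  3  4  4
 a  0  1  2  2  2  3  4  4
 c  0  1  2  2  3  3  4  5
 c  0  1  2  2  3  4  4  5

2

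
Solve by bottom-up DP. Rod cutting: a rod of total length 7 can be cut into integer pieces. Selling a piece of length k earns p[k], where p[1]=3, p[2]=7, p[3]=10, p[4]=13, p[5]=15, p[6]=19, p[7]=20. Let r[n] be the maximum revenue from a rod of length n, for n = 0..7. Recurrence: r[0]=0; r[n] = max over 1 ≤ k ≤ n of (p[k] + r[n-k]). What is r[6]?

   n    0    1    2    3    4    5    6    7
r[n]    0    3    7   10   14   17   21   24

21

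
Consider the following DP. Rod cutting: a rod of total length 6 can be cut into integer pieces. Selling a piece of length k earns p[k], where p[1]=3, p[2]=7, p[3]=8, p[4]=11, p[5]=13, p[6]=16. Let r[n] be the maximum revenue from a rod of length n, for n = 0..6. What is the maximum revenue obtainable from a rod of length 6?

   n    0    1    2    3    4    5    6
r[n]    0    3    7   10   14   17   21

21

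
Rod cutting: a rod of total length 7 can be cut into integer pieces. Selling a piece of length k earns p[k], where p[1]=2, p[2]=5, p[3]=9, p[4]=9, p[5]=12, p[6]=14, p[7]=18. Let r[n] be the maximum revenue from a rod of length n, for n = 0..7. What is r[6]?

   n    0    1    2    3    4    5    6    7
r[n]    0    2    5    9   11   14   18   20

18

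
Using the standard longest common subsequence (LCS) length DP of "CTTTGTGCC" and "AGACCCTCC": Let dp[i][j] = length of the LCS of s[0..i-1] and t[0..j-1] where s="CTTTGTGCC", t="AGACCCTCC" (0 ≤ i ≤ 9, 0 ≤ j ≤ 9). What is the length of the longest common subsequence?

   ''  A  G  A  C  C  C  T  C  C
''  0  0  0  0  0  0  0  0  0  0
 C  0  0  0  0  1  1  1  1  1  1
 T  0  0  0  0  1  1  1  2  2  2
 T  0  0  0  0  1  1  1  2  2  2
 T  0  0  0  0  1  1  1  2  2  2
 G  0  0  1  1  1  1  1  2  2  2
 T  0  0  1  1  1  1  1  2  2  2
 G  0  0  1  1  1  1  1  2  2  2
 C  0  0  1  1  2  2  2  2  3  3
 C  0  0  1  1  2  3  3  3  3  4

4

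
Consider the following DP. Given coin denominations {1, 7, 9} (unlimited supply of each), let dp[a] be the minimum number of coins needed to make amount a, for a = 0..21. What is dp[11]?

 a  0  1  2  3  4  5  6  7  8  9 10 11 12 13 14 15 16 17 18 19 20 21
dp  0  1  2  3  4  5  6  1  2  1  2  3  4  5  2  3  2  3  2  3  4  3

3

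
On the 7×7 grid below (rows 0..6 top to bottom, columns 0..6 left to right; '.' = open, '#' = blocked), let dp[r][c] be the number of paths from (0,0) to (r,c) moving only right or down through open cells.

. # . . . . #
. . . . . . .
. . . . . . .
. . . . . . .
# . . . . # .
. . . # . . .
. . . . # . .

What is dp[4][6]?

28

r\c   0   1   2   3   4   5   6
  0   1   0   0   0   0   0   0
  1   1   1   1   1   1   1   1
  2   1   2   3   4   5   6   7
  3   1   3   6  10  15  21  28
  4   0   3   9  19  34   0  28
  5   0   3  12   0  34  34  62
  6   0   3  15  15   0  34  96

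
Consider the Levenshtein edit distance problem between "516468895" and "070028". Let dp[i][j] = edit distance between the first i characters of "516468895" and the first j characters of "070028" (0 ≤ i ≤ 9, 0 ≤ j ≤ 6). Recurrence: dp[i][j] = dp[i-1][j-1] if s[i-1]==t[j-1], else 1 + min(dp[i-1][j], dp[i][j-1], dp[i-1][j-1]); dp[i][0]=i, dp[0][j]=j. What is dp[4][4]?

   ''  0  7  0  0  2  8
''  0  1  2  3  4  5  6
 5  1  1  2  3  4  5  6
 1  2  2  2  3  4  5  6
 6  3  3  3  3  4  5  6
 4  4  4  4  4  4  5  6
 6  5  5  5  5  5  5  6
 8  6  6  6  6  6  6  5
 8  7  7  7  7  7  7  6
 9  8  8  8  8  8  8  7
 5  9  9  9  9  9  9  8

4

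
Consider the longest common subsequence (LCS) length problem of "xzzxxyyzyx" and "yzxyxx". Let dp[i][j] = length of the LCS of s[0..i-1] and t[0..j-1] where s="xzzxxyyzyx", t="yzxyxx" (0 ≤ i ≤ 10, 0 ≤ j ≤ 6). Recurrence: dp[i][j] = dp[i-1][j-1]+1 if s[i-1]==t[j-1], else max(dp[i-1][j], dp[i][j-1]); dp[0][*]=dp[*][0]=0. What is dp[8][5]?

3

   ''  y  z  x  y  x  x
''  0  0  0  0  0  0  0
 x  0  0  0  1  1  1  1
 z  0  0  1  1  1  1  1
 z  0  0  1  1  1  1  1
 x  0  0  1  2  2  2  2
 x  0  0  1  2  2  3  3
 y  0  1  1  2  3  3  3
 y  0  1  1  2  3  3  3
 z  0  1  2  2  3  3  3
 y  0  1  2  2  3  3  3
 x  0  1  2  3  3  4  4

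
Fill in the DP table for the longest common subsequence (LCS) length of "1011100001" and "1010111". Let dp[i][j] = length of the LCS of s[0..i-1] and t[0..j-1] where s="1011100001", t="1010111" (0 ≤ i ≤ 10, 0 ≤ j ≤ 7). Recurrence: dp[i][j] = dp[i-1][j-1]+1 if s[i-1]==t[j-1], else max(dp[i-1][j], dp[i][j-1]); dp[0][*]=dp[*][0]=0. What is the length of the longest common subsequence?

6

   ''  1  0  1  0  1  1  1
''  0  0  0  0  0  0  0  0
 1  0  1  1  1  1  1  1  1
 0  0  1  2  2  2  2  2  2
 1  0  1  2  3  3  3  3  3
 1  0  1  2  3  3  4  4  4
 1  0  1  2  3  3  4  5  5
 0  0  1  2  3  4  4  5  5
 0  0  1  2  3  4  4  5  5
 0  0  1  2  3  4  4  5  5
 0  0  1  2  3  4  4  5  5
 1  0  1  2  3  4  5  5  6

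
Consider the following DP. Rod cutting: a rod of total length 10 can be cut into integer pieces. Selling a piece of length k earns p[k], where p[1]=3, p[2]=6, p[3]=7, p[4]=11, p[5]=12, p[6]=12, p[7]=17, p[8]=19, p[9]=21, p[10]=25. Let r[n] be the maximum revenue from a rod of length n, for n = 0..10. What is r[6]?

   n    0    1    2    3    4    5    6    7    8    9   10
r[n]    0    3    6    9   12   15   18   21   24   27   30

18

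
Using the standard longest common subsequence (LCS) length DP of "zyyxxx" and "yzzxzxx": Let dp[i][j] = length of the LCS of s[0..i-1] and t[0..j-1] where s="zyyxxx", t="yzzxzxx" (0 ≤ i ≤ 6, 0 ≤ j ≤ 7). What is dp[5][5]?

2

   ''  y  z  z  x  z  x  x
''  0  0  0  0  0  0  0  0
 z  0  0  1  1  1  1  1  1
 y  0  1  1  1  1  1  1  1
 y  0  1  1  1  1  1  1  1
 x  0  1  1  1  2  2  2  2
 x  0  1  1  1  2  2  3  3
 x  0  1  1  1  2  2  3  4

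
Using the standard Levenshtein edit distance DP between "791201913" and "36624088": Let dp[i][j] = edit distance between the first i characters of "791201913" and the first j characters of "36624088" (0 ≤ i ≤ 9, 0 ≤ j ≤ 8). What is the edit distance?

8

   ''  3  6  6  2  4  0  8  8
''  0  1  2  3  4  5  6  7  8
 7  1  1  2  3  4  5  6  7  8
 9  2  2  2  3  4  5  6  7  8
 1  3  3  3  3  4  5  6  7  8
 2  4  4  4  4  3  4  5  6  7
 0  5  5  5  5  4  4  4  5  6
 1  6  6  6  6  5  5  5  5  6
 9  7  7  7  7  6  6  6  6  6
 1  8  8  8  8  7  7  7  7  7
 3  9  8  9  9  8  8  8  8  8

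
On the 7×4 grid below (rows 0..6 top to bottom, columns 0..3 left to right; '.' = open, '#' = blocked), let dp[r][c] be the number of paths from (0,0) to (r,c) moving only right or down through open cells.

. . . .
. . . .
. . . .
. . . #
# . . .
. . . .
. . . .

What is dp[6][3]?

54

r\c   0   1   2   3
  0   1   1   1   1
  1   1   2   3   4
  2   1   3   6  10
  3   1   4  10   0
  4   0   4  14  14
  5   0   4  18  32
  6   0   4  22  54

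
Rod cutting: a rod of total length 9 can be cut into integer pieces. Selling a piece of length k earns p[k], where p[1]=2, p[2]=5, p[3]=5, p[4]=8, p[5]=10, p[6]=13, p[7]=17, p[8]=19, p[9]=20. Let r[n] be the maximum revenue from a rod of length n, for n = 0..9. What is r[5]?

   n    0    1    2    3    4    5    6    7    8    9
r[n]    0    2    5    7   10   12   15   17   20   22

12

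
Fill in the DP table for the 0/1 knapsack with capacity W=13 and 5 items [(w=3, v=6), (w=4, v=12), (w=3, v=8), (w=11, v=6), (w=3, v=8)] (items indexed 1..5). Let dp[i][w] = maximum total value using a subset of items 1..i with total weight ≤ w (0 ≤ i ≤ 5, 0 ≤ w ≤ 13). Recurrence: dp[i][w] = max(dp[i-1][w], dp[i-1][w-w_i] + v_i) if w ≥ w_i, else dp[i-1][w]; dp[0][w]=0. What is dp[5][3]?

i\w   0   1   2   3   4   5   6   7   8   9  10  11  12  13
  0   0   0   0   0   0   0   0   0   0   0   0   0   0   0
  1   0   0   0   6   6   6   6   6   6   6   6   6   6   6
  2   0   0   0   6  12  12  12  18  18  18  18  18  18  18
  3   0   0   0   8  12  12  14  20  20  20  26  26  26  26
  4   0   0   0   8  12  12  14  20  20  20  26  26  26  26
  5   0   0   0   8  12  12  16  20  20  22  28  28  28  34

8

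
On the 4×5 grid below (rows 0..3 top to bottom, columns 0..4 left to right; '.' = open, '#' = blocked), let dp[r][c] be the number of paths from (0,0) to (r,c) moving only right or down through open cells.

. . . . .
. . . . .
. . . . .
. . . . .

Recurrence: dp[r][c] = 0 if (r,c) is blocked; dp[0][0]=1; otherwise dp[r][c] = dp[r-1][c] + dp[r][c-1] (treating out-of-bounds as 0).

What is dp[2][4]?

15

r\c   0   1   2   3   4
  0   1   1   1   1   1
  1   1   2   3   4   5
  2   1   3   6  10  15
  3   1   4  10  20  35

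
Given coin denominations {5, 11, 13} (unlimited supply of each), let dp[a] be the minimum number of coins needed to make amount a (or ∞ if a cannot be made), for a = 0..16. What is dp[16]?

 a  0  1  2  3  4  5  6  7  8  9 10 11 12 13 14 15 16
dp  0  -  -  -  -  1  -  -  -  -  2  1  -  1  -  3  2
(- denotes ∞ / unreachable)

2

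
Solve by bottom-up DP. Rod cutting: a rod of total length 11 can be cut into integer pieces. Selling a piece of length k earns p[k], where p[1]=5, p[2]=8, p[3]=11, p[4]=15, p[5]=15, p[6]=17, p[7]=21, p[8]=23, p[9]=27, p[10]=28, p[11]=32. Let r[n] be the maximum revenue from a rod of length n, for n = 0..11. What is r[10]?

50

   n    0    1    2    3    4    5    6    7    8    9   10   11
r[n]    0    5   10   15   20   25   30   35   40   45   50   55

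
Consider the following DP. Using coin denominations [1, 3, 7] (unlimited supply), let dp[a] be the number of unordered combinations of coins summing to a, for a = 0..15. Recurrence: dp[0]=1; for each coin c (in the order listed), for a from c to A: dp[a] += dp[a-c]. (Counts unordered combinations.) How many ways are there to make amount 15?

after  coin     0     1     2     3     4     5     6     7     8     9    10    11    12    13    14    15
          1     1     1     1     1     1     1     1     1     1     1     1     1     1     1     1     1
          3     1     1     1     2     2     2     3     3     3     4     4     4     5     5     5     6
          7     1     1     1     2     2     2     3     4     4     5     6     6     7     8     9    10

10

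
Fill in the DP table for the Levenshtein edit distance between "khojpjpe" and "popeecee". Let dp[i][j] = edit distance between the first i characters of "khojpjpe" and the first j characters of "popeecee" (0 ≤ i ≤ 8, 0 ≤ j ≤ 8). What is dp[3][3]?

3

   ''  p  o  p  e  e  c  e  e
''  0  1  2  3  4  5  6  7  8
 k  1  1  2  3  4  5  6  7  8
 h  2  2  2  3  4  5  6  7  8
 o  3  3  2  3  4  5  6  7  8
 j  4  4  3  3  4  5  6  7  8
 p  5  4  4  3  4  5  6  7  8
 j  6  5  5  4  4  5  6  7  8
 p  7  6  6  5  5  5  6  7  8
 e  8  7  7  6  5  5  6  6  7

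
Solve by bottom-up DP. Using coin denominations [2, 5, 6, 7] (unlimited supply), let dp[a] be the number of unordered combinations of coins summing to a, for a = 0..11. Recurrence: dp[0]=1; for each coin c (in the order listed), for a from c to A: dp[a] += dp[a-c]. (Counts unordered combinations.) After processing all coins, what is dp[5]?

after  coin     0     1     2     3     4     5     6     7     8     9    10    11
          2     1     0     1     0     1     0     1     0     1     0     1     0
          5     1     0     1     0     1     1     1     1     1     1     2     1
          6     1     0     1     0     1     1     2     1     2     1     3     2
          7     1     0     1     0     1     1     2     2     2     2     3     3

1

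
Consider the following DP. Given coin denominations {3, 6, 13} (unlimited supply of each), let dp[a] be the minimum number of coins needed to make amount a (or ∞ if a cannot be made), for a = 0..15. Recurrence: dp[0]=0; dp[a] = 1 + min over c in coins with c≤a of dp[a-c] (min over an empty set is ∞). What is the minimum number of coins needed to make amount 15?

 a  0  1  2  3  4  5  6  7  8  9 10 11 12 13 14 15
dp  0  -  -  1  -  -  1  -  -  2  -  -  2  1  -  3
(- denotes ∞ / unreachable)

3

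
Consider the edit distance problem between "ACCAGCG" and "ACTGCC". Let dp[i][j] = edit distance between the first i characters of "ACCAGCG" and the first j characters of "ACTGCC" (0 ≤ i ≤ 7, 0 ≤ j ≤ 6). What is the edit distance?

   ''  A  C  T  G  C  C
''  0  1  2  3  4  5  6
 A  1  0  1  2  3  4  5
 C  2  1  0  1  2  3  4
 C  3  2  1  1  2  2  3
 A  4  3  2  2  2  3  3
 G  5  4  3  3  2  3  4
 C  6  5  4  4  3  2  3
 G  7  6  5  5  4  3  3

3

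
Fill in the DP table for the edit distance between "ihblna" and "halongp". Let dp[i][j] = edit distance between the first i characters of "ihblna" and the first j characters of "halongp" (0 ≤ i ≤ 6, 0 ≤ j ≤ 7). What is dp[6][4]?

4

   ''  h  a  l  o  n  g  p
''  0  1  2  3  4  5  6  7
 i  1  1  2  3  4  5  6  7
 h  2  1  2  3  4  5  6  7
 b  3  2  2  3  4  5  6  7
 l  4  3  3  2  3  4  5  6
 n  5  4  4  3  3  3  4  5
 a  6  5  4  4  4  4  4  5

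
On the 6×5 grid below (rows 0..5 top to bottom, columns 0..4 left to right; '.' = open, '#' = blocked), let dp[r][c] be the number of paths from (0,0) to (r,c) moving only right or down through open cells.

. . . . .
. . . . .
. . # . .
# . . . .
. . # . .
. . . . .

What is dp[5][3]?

10

r\c   0   1   2   3   4
  0   1   1   1   1   1
  1   1   2   3   4   5
  2   1   3   0   4   9
  3   0   3   3   7  16
  4   0   3   0   7  23
  5   0   3   3  10  33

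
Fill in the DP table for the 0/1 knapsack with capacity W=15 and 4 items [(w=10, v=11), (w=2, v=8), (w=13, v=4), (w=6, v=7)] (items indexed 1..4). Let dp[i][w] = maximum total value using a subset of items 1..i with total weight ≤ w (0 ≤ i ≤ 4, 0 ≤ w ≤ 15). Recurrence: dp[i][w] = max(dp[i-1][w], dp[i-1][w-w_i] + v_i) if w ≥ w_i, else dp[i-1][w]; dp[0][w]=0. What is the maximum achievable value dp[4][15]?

19

i\w   0   1   2   3   4   5   6   7   8   9  10  11  12  13  14  15
  0   0   0   0   0   0   0   0   0   0   0   0   0   0   0   0   0
  1   0   0   0   0   0   0   0   0   0   0  11  11  11  11  11  11
  2   0   0   8   8   8   8   8   8   8   8  11  11  19  19  19  19
  3   0   0   8   8   8   8   8   8   8   8  11  11  19  19  19  19
  4   0   0   8   8   8   8   8   8  15  15  15  15  19  19  19  19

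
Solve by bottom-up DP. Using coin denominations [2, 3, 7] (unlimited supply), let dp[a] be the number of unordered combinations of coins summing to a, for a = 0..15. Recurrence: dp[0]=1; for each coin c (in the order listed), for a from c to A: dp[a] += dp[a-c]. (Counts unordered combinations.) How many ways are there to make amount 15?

5

after  coin     0     1     2     3     4     5     6     7     8     9    10    11    12    13    14    15
          2     1     0     1     0     1     0     1     0     1     0     1     0     1     0     1     0
          3     1     0     1     1     1     1     2     1     2     2     2     2     3     2     3     3
          7     1     0     1     1     1     1     2     2     2     3     3     3     4     4     5     5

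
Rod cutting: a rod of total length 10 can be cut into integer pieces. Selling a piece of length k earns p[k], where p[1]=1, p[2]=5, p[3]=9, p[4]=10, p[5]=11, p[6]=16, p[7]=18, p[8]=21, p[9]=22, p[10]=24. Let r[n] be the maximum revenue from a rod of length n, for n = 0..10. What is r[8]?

23

   n    0    1    2    3    4    5    6    7    8    9   10
r[n]    0    1    5    9   10   14   18   19   23   27   28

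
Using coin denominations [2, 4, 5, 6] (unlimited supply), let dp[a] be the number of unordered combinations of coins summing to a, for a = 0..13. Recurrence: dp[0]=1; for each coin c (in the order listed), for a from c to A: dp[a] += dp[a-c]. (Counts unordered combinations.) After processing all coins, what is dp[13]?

after  coin     0     1     2     3     4     5     6     7     8     9    10    11    12    13
          2     1     0     1     0     1     0     1     0     1     0     1     0     1     0
          4     1     0     1     0     2     0     2     0     3     0     3     0     4     0
          5     1     0     1     0     2     1     2     1     3     2     4     2     5     3
          6     1     0     1     0     2     1     3     1     4     2     6     3     8     4

4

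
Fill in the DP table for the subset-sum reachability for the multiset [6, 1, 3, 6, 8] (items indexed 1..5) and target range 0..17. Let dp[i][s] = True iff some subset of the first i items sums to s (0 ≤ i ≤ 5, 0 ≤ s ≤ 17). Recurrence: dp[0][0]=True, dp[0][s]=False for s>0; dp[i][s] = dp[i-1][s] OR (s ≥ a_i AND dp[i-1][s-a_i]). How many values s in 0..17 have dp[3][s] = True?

8

i\s   0   1   2   3   4   5   6   7   8   9  10  11  12  13  14  15  16  17
  0   T   F   F   F   F   F   F   F   F   F   F   F   F   F   F   F   F   F
  1   T   F   F   F   F   F   T   F   F   F   F   F   F   F   F   F   F   F
  2   T   T   F   F   F   F   T   T   F   F   F   F   F   F   F   F   F   F
  3   T   T   F   T   T   F   T   T   F   T   T   F   F   F   F   F   F   F
  4   T   T   F   T   T   F   T   T   F   T   T   F   T   T   F   T   T   F
  5   T   T   F   T   T   F   T   T   T   T   T   T   T   T   T   T   T   T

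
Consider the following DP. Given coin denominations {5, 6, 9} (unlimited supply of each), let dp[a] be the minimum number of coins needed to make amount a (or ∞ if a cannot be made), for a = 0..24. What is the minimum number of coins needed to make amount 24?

 a  0  1  2  3  4  5  6  7  8  9 10 11 12 13 14 15 16 17 18 19 20 21 22 23 24
dp  0  -  -  -  -  1  1  -  -  1  2  2  2  -  2  2  3  3  2  3  3  3  4  3  3
(- denotes ∞ / unreachable)

3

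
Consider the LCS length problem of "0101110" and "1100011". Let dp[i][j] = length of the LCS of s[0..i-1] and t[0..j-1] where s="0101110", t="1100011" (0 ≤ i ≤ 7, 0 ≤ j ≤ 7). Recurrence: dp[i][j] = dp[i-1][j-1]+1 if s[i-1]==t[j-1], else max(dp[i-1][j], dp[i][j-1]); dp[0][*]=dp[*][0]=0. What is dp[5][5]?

   ''  1  1  0  0  0  1  1
''  0  0  0  0  0  0  0  0
 0  0  0  0  1  1  1  1  1
 1  0  1  1  1  1  1  2  2
 0  0  1  1  2  2  2  2  2
 1  0  1  2  2  2  2  3  3
 1  0  1  2  2  2  2  3  4
 1  0  1  2  2  2  2  3  4
 0  0  1  2  3  3  3  3  4

2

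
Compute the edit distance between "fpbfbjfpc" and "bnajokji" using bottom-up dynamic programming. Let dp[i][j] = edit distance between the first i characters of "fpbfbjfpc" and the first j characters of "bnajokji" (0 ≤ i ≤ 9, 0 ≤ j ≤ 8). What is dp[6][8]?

7

   ''  b  n  a  j  o  k  j  i
''  0  1  2  3  4  5  6  7  8
 f  1  1  2  3  4  5  6  7  8
 p  2  2  2  3  4  5  6  7  8
 b  3  2  3  3  4  5  6  7  8
 f  4  3  3  4  4  5  6  7  8
 b  5  4  4  4  5  5  6  7  8
 j  6  5  5  5  4  5  6  6  7
 f  7  6  6  6  5  5  6  7  7
 p  8  7  7  7  6  6  6  7  8
 c  9  8  8  8  7  7  7  7  8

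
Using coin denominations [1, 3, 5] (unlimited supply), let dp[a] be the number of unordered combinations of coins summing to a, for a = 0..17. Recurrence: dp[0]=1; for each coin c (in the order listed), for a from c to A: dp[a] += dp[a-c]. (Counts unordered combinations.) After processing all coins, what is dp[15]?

13

after  coin     0     1     2     3     4     5     6     7     8     9    10    11    12    13    14    15    16    17
          1     1     1     1     1     1     1     1     1     1     1     1     1     1     1     1     1     1     1
          3     1     1     1     2     2     2     3     3     3     4     4     4     5     5     5     6     6     6
          5     1     1     1     2     2     3     4     4     5     6     7     8     9    10    11    13    14    15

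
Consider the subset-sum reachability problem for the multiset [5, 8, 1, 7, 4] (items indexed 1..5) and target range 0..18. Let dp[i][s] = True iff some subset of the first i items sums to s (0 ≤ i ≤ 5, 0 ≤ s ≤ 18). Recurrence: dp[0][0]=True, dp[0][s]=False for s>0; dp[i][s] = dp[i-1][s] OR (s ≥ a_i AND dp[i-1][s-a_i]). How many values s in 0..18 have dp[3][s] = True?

i\s   0   1   2   3   4   5   6   7   8   9  10  11  12  13  14  15  16  17  18
  0   T   F   F   F   F   F   F   F   F   F   F   F   F   F   F   F   F   F   F
  1   T   F   F   F   F   T   F   F   F   F   F   F   F   F   F   F   F   F   F
  2   T   F   F   F   F   T   F   F   T   F   F   F   F   T   F   F   F   F   F
  3   T   T   F   F   F   T   T   F   T   T   F   F   F   T   T   F   F   F   F
  4   T   T   F   F   F   T   T   T   T   T   F   F   T   T   T   T   T   F   F
  5   T   T   F   F   T   T   T   T   T   T   T   T   T   T   T   T   T   T   T

8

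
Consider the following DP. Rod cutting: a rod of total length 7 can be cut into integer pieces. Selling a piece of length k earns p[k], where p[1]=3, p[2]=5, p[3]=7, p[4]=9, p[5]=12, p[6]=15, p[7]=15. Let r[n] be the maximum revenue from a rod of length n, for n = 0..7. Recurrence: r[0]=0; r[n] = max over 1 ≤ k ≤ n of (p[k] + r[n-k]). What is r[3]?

   n    0    1    2    3    4    5    6    7
r[n]    0    3    6    9   12   15   18   21

9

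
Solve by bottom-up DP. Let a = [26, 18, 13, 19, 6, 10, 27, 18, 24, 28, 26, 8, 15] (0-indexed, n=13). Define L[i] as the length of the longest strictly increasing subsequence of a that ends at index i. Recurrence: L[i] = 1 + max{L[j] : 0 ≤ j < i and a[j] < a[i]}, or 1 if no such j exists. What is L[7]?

   i    0    1    2    3    4    5    6    7    8    9   10   11   12
a[i]   26   18   13   19    6   10   27   18   24   28   26    8   15
L[i]    1    1    1    2    1    2    3    3    4    5    5    2    3

3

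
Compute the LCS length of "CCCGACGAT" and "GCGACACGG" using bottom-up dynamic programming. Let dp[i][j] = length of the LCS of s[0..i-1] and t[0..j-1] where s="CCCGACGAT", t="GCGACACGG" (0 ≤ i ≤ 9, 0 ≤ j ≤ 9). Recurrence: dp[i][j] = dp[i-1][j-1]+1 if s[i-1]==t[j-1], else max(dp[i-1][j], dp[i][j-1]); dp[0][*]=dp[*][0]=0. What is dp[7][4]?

3

   ''  G  C  G  A  C  A  C  G  G
''  0  0  0  0  0  0  0  0  0  0
 C  0  0  1  1  1  1  1  1  1  1
 C  0  0  1  1  1  2  2  2  2  2
 C  0  0  1  1  1  2  2  3  3  3
 G  0  1  1  2  2  2  2  3  4  4
 A  0  1  1  2  3  3  3  3  4  4
 C  0  1  2  2  3  4  4  4  4  4
 G  0  1  2  3  3  4  4  4  5  5
 A  0  1  2  3  4  4  5  5  5  5
 T  0  1  2  3  4  4  5  5  5  5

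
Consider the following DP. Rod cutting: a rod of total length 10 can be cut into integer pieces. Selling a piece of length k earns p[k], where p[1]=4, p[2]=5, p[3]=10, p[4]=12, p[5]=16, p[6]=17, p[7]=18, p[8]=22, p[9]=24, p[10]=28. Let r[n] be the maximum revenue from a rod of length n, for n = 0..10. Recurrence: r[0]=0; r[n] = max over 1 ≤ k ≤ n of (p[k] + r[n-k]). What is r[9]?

   n    0    1    2    3    4    5    6    7    8    9   10
r[n]    0    4    8   12   16   20   24   28   32   36   40

36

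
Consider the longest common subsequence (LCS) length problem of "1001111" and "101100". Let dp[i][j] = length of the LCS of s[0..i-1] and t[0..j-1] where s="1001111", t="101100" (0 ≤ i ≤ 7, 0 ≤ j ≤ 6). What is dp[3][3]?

   ''  1  0  1  1  0  0
''  0  0  0  0  0  0  0
 1  0  1  1  1  1  1  1
 0  0  1  2  2  2  2  2
 0  0  1  2  2  2  3  3
 1  0  1  2  3  3  3  3
 1  0  1  2  3  4  4  4
 1  0  1  2  3  4  4  4
 1  0  1  2  3  4  4  4

2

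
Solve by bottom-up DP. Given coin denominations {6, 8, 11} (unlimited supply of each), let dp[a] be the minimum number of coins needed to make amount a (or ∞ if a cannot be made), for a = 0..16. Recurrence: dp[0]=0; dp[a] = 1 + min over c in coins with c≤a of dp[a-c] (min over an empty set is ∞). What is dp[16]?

 a  0  1  2  3  4  5  6  7  8  9 10 11 12 13 14 15 16
dp  0  -  -  -  -  -  1  -  1  -  -  1  2  -  2  -  2
(- denotes ∞ / unreachable)

2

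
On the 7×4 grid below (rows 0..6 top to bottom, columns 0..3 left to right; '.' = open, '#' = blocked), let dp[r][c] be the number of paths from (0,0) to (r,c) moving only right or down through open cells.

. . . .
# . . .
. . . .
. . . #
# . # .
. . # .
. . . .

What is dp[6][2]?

r\c   0   1   2   3
  0   1   1   1   1
  1   0   1   2   3
  2   0   1   3   6
  3   0   1   4   0
  4   0   1   0   0
  5   0   1   0   0
  6   0   1   1   1

1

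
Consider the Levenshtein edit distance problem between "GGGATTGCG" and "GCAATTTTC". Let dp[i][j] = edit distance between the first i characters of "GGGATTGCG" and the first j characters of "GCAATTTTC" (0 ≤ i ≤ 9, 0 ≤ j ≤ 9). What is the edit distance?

   ''  G  C  A  A  T  T  T  T  C
''  0  1  2  3  4  5  6  7  8  9
 G  1  0  1  2  3  4  5  6  7  8
 G  2  1  1  2  3  4  5  6  7  8
 G  3  2  2  2  3  4  5  6  7  8
 A  4  3  3  2  2  3  4  5  6  7
 T  5  4  4  3  3  2  3  4  5  6
 T  6  5  5  4  4  3  2  3  4  5
 G  7  6  6  5  5  4  3  3  4  5
 C  8  7  6  6  6  5  4  4  4  4
 G  9  8  7  7  7  6  5  5  5  5

5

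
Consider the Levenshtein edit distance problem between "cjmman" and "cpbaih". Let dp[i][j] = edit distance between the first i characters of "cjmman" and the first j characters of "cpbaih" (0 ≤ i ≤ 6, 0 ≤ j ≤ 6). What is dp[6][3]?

5

   ''  c  p  b  a  i  h
''  0  1  2  3  4  5  6
 c  1  0  1  2  3  4  5
 j  2  1  1  2  3  4  5
 m  3  2  2  2  3  4  5
 m  4  3  3  3  3  4  5
 a  5  4  4  4  3  4  5
 n  6  5  5  5  4  4  5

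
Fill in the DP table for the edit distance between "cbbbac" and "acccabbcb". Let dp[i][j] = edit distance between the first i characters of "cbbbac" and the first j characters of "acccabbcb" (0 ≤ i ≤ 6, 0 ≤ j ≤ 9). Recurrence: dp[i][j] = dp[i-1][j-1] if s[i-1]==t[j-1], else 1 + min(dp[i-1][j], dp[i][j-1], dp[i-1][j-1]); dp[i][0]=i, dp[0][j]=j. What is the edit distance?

6

   ''  a  c  c  c  a  b  b  c  b
''  0  1  2  3  4  5  6  7  8  9
 c  1  1  1  2  3  4  5  6  7  8
 b  2  2  2  2  3  4  4  5  6  7
 b  3  3  3  3  3  4  4  4  5  6
 b  4  4  4  4  4  4  4  4  5  5
 a  5  4  5  5  5  4  5  5  5  6
 c  6  5  4  5  5  5  5  6  5  6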